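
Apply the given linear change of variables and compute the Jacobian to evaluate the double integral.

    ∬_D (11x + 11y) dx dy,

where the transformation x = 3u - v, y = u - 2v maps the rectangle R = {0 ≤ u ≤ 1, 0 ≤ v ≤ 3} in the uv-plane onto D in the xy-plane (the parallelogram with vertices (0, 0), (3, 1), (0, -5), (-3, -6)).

Compute the Jacobian determinant of (x, y) with respect to (u, v):

    ∂(x,y)/∂(u,v) = | 3  -1 | = (3)(-2) - (-1)(1) = -5.
                   | 1  -2 |

Its absolute value is |J| = 5 (the area scaling factor).

Substituting x = 3u - v, y = u - 2v into the integrand,

    11x + 11y → 44u - 33v,

so the integral becomes

    ∬_R (44u - 33v) · |J| du dv = ∫_0^1 ∫_0^3 (220u - 165v) dv du.

Inner (v): 660u - 1485/2.
Outer (u): -825/2.

Therefore ∬_D (11x + 11y) dx dy = -825/2.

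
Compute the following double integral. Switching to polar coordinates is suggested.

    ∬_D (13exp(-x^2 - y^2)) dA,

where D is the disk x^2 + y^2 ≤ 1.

The region D is 0 ≤ r ≤ 1, 0 ≤ θ ≤ 2π in polar coordinates, where x = r cos(θ), y = r sin(θ), and dA = r dr dθ.

Under the substitution, the integrand becomes 13exp(-r^2), so

    ∬_D (13exp(-x^2 - y^2)) dA = ∫_{0}^{2π} ∫_{0}^{1} (13exp(-r^2)) · r dr dθ.

Inner integral (in r): ∫_{0}^{1} (13exp(-r^2)) · r dr = 13/2 - 13exp(-1)/2.

Outer integral (in θ): ∫_{0}^{2π} (13/2 - 13exp(-1)/2) dθ = -13π exp(-1) + 13π.

Therefore ∬_D (13exp(-x^2 - y^2)) dA = -13π exp(-1) + 13π.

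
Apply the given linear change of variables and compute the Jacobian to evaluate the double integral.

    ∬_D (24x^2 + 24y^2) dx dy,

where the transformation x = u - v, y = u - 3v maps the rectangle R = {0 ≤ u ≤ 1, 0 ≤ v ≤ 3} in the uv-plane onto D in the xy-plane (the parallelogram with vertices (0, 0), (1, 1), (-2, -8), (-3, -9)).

Compute the Jacobian determinant of (x, y) with respect to (u, v):

    ∂(x,y)/∂(u,v) = | 1  -1 | = (1)(-3) - (-1)(1) = -2.
                   | 1  -3 |

Its absolute value is |J| = 2 (the area scaling factor).

Substituting x = u - v, y = u - 3v into the integrand,

    24x^2 + 24y^2 → 48u^2 - 192u v + 240v^2,

so the integral becomes

    ∬_R (48u^2 - 192u v + 240v^2) · |J| du dv = ∫_0^1 ∫_0^3 (96u^2 - 384u v + 480v^2) dv du.

Inner (v): 288u^2 - 1728u + 4320.
Outer (u): 3552.

Therefore ∬_D (24x^2 + 24y^2) dx dy = 3552.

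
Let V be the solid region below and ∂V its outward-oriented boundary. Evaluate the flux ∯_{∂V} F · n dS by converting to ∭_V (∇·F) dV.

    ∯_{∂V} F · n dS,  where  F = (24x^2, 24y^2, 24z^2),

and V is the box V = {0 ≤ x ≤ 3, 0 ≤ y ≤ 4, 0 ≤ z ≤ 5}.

By the divergence theorem,

    ∯_{∂V} F · n dS = ∭_V (∇ · F) dV.

Compute the divergence:
    ∇ · F = ∂F_x/∂x + ∂F_y/∂y + ∂F_z/∂z = 48x + 48y + 48z.

V is a rectangular box, so dV = dx dy dz with 0 ≤ x ≤ 3, 0 ≤ y ≤ 4, 0 ≤ z ≤ 5.

Integrate (48x + 48y + 48z) over V as an iterated integral:

    ∭_V (∇·F) dV = ∫_0^{3} ∫_0^{4} ∫_0^{5} (48x + 48y + 48z) dz dy dx.

Inner (z from 0 to 5): 240x + 240y + 600.
Middle (y from 0 to 4): 960x + 4320.
Outer (x from 0 to 3): 17280.

Therefore ∯_{∂V} F · n dS = 17280.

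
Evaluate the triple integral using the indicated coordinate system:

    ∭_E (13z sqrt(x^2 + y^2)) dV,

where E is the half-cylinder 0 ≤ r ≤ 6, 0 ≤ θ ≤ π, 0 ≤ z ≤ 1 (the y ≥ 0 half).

In cylindrical coordinates, x = r cos(θ), y = r sin(θ), z = z, and dV = r dr dθ dz.

The integrand becomes 13r z, so

    ∭_E (13z sqrt(x^2 + y^2)) dV = ∫_{0}^{π} ∫_{0}^{6} ∫_{0}^{1} (13r z) · r dz dr dθ.

Inner (z): 13r^2/2.
Middle (r from 0 to 6): 468.
Outer (θ): 468π.

Therefore the triple integral equals 468π.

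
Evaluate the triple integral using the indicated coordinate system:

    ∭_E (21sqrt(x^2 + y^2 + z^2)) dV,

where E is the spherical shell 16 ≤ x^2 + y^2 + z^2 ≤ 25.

In spherical coordinates, x = ρ sin(φ) cos(θ), y = ρ sin(φ) sin(θ), z = ρ cos(φ), and dV = ρ^2 sin(φ) dρ dφ dθ.

The integrand becomes 21ρ, so

    ∭_E (21sqrt(x^2 + y^2 + z^2)) dV = ∫_{0}^{2π} ∫_{0}^{π} ∫_{4}^{5} (21ρ) · ρ^2 sin(φ) dρ dφ dθ.

Inner (ρ): 7749sin(φ)/4.
Middle (φ): 7749/2.
Outer (θ): 7749π.

Therefore the triple integral equals 7749π.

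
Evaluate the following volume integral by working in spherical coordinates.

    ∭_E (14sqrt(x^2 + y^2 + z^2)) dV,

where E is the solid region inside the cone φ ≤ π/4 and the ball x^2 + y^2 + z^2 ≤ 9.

In spherical coordinates, x = ρ sin(φ) cos(θ), y = ρ sin(φ) sin(θ), z = ρ cos(φ), and dV = ρ^2 sin(φ) dρ dφ dθ.

The integrand becomes 14ρ, so

    ∭_E (14sqrt(x^2 + y^2 + z^2)) dV = ∫_{0}^{2π} ∫_{0}^{π/4} ∫_{0}^{3} (14ρ) · ρ^2 sin(φ) dρ dφ dθ.

Inner (ρ): 567sin(φ)/2.
Middle (φ): 567/2 - 567sqrt(2)/4.
Outer (θ): 567π (2 - sqrt(2))/2.

Therefore the triple integral equals 567π (2 - sqrt(2))/2.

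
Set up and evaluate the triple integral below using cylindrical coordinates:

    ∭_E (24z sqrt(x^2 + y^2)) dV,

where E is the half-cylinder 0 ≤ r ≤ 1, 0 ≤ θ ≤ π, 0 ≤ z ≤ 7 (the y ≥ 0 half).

In cylindrical coordinates, x = r cos(θ), y = r sin(θ), z = z, and dV = r dr dθ dz.

The integrand becomes 24r z, so

    ∭_E (24z sqrt(x^2 + y^2)) dV = ∫_{0}^{π} ∫_{0}^{1} ∫_{0}^{7} (24r z) · r dz dr dθ.

Inner (z): 588r^2.
Middle (r from 0 to 1): 196.
Outer (θ): 196π.

Therefore the triple integral equals 196π.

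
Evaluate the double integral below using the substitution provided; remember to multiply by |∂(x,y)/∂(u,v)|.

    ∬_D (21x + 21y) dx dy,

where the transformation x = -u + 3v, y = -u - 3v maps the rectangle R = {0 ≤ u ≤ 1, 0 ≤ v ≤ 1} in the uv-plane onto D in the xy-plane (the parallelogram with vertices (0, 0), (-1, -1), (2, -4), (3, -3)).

Compute the Jacobian determinant of (x, y) with respect to (u, v):

    ∂(x,y)/∂(u,v) = | -1  3 | = (-1)(-3) - (3)(-1) = 6.
                   | -1  -3 |

Its absolute value is |J| = 6 (the area scaling factor).

Substituting x = -u + 3v, y = -u - 3v into the integrand,

    21x + 21y → -42u,

so the integral becomes

    ∬_R (-42u) · |J| du dv = ∫_0^1 ∫_0^1 (-252u) dv du.

Inner (v): -252u.
Outer (u): -126.

Therefore ∬_D (21x + 21y) dx dy = -126.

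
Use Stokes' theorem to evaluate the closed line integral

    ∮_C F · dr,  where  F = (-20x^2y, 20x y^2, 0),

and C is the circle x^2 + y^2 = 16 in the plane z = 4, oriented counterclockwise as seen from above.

Let S be the flat disk x^2 + y^2 ≤ 16 in the plane z = 4, with upward unit normal n̂ = ẑ. By Stokes' theorem,

    ∮_C F · dr = ∬_S (∇ × F) · n̂ dS = ∬_D (curl F)_z dA,

where D is the disk x^2 + y^2 ≤ 16.

Compute the curl of F = (-20x^2y, 20x y^2, 0):
    (∇ × F)_x = ∂F_z/∂y - ∂F_y/∂z = 0,
    (∇ × F)_y = ∂F_x/∂z - ∂F_z/∂x = 0,
    (∇ × F)_z = ∂F_y/∂x - ∂F_x/∂y = 20x^2 + 20y^2.

On z = 4, (curl F)_z = 20x^2 + 20y^2.

Convert to polar (x = r cos θ, y = r sin θ, dA = r dr dθ); the integrand becomes 20r^2, so

    ∬_D (curl F)_z dA = ∫_0^{2π} ∫_0^{4} (20r^2) · r dr dθ.

Inner (r from 0 to 4): 1280.
Outer (θ from 0 to 2π): 2560π.

Therefore ∮_C F · dr = 2560π.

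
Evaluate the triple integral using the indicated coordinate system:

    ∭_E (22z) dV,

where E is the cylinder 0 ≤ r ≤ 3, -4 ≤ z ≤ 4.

In cylindrical coordinates, x = r cos(θ), y = r sin(θ), z = z, and dV = r dr dθ dz.

The integrand becomes 22z, so

    ∭_E (22z) dV = ∫_{0}^{2π} ∫_{0}^{3} ∫_{-4}^{4} (22z) · r dz dr dθ.

Inner (z): 0.
Middle (r from 0 to 3): 0.
Outer (θ): 0.

Therefore the triple integral equals 0.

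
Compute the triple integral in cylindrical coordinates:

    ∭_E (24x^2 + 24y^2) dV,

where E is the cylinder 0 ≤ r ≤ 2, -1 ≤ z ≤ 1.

In cylindrical coordinates, x = r cos(θ), y = r sin(θ), z = z, and dV = r dr dθ dz.

The integrand becomes 24r^2, so

    ∭_E (24x^2 + 24y^2) dV = ∫_{0}^{2π} ∫_{0}^{2} ∫_{-1}^{1} (24r^2) · r dz dr dθ.

Inner (z): 48r^3.
Middle (r from 0 to 2): 192.
Outer (θ): 384π.

Therefore the triple integral equals 384π.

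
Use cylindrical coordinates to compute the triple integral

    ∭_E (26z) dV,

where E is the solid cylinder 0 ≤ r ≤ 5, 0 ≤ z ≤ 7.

In cylindrical coordinates, x = r cos(θ), y = r sin(θ), z = z, and dV = r dr dθ dz.

The integrand becomes 26z, so

    ∭_E (26z) dV = ∫_{0}^{2π} ∫_{0}^{5} ∫_{0}^{7} (26z) · r dz dr dθ.

Inner (z): 637r.
Middle (r from 0 to 5): 15925/2.
Outer (θ): 15925π.

Therefore the triple integral equals 15925π.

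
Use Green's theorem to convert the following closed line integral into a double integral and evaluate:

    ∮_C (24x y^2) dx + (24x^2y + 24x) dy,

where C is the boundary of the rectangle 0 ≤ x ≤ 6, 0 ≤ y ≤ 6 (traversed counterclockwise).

Green's theorem converts the closed line integral into a double integral over the enclosed region D:

    ∮_C P dx + Q dy = ∬_D (∂Q/∂x - ∂P/∂y) dA.

Here P = 24x y^2, Q = 24x^2y + 24x, so

    ∂Q/∂x = 48x y + 24,    ∂P/∂y = 48x y,
    ∂Q/∂x - ∂P/∂y = 24.

D is the region 0 ≤ x ≤ 6, 0 ≤ y ≤ 6. Evaluating the double integral:

    ∬_D (24) dA = ∫_0^{6} ∫_0^{6} (24) dy dx.

Inner (y from 0 to 6): 144.
Outer (x from 0 to 6): 864.

Therefore ∮_C P dx + Q dy = 864.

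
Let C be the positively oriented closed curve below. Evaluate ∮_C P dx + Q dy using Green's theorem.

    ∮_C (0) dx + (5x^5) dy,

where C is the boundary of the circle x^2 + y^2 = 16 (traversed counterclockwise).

Green's theorem converts the closed line integral into a double integral over the enclosed region D:

    ∮_C P dx + Q dy = ∬_D (∂Q/∂x - ∂P/∂y) dA.

Here P = 0, Q = 5x^5, so

    ∂Q/∂x = 25x^4,    ∂P/∂y = 0,
    ∂Q/∂x - ∂P/∂y = 25x^4.

D is the region x^2 + y^2 ≤ 16. Evaluating the double integral:

In polar coordinates (x = r cos θ, y = r sin θ, dA = r dr dθ) the integrand becomes 25r^4cos(θ)^4, so

    ∬_D (25x^4) dA = ∫_0^{2π} ∫_0^{4} (25r^4cos(θ)^4) · r dr dθ.

Inner (r from 0 to 4): 51200cos(θ)^4/3.
Outer (θ from 0 to 2π): 12800π.

Therefore ∮_C P dx + Q dy = 12800π.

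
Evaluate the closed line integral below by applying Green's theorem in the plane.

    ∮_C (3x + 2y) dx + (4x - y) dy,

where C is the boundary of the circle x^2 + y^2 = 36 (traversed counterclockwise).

Green's theorem converts the closed line integral into a double integral over the enclosed region D:

    ∮_C P dx + Q dy = ∬_D (∂Q/∂x - ∂P/∂y) dA.

Here P = 3x + 2y, Q = 4x - y, so

    ∂Q/∂x = 4,    ∂P/∂y = 2,
    ∂Q/∂x - ∂P/∂y = 2.

D is the region x^2 + y^2 ≤ 36. Evaluating the double integral:

In polar coordinates (x = r cos θ, y = r sin θ, dA = r dr dθ) the integrand becomes 2, so

    ∬_D (2) dA = ∫_0^{2π} ∫_0^{6} (2) · r dr dθ.

Inner (r from 0 to 6): 36.
Outer (θ from 0 to 2π): 72π.

Therefore ∮_C P dx + Q dy = 72π.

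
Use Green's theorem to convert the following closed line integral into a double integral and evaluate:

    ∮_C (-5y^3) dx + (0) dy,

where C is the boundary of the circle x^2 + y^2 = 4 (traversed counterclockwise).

Green's theorem converts the closed line integral into a double integral over the enclosed region D:

    ∮_C P dx + Q dy = ∬_D (∂Q/∂x - ∂P/∂y) dA.

Here P = -5y^3, Q = 0, so

    ∂Q/∂x = 0,    ∂P/∂y = -15y^2,
    ∂Q/∂x - ∂P/∂y = 15y^2.

D is the region x^2 + y^2 ≤ 4. Evaluating the double integral:

In polar coordinates (x = r cos θ, y = r sin θ, dA = r dr dθ) the integrand becomes 15r^2sin(θ)^2, so

    ∬_D (15y^2) dA = ∫_0^{2π} ∫_0^{2} (15r^2sin(θ)^2) · r dr dθ.

Inner (r from 0 to 2): 60sin(θ)^2.
Outer (θ from 0 to 2π): 60π.

Therefore ∮_C P dx + Q dy = 60π.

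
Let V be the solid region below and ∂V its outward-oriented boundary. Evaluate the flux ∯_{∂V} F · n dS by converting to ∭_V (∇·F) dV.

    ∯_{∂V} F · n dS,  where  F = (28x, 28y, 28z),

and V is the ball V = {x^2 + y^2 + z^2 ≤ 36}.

By the divergence theorem,

    ∯_{∂V} F · n dS = ∭_V (∇ · F) dV.

Compute the divergence:
    ∇ · F = ∂F_x/∂x + ∂F_y/∂y + ∂F_z/∂z = 28 + 28 + 28 = 84.

In spherical coordinates, x = ρ sin(φ) cos(θ), y = ρ sin(φ) sin(θ), z = ρ cos(φ), dV = ρ^2 sin(φ) dρ dφ dθ, with 0 ≤ ρ ≤ 6, 0 ≤ φ ≤ π, 0 ≤ θ ≤ 2π.

The integrand, after substitution and multiplying by the volume element, becomes (84) · ρ^2 sin(φ), so

    ∭_V (∇·F) dV = ∫_0^{2π} ∫_0^{π} ∫_0^{6} (84) · ρ^2 sin(φ) dρ dφ dθ.

Inner (ρ from 0 to 6): 6048sin(φ).
Middle (φ from 0 to π): 12096.
Outer (θ from 0 to 2π): 24192π.

Therefore ∯_{∂V} F · n dS = 24192π.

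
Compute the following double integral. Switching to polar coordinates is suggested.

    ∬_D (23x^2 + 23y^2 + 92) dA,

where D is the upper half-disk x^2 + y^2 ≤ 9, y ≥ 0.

The region D is 0 ≤ r ≤ 3, 0 ≤ θ ≤ π in polar coordinates, where x = r cos(θ), y = r sin(θ), and dA = r dr dθ.

Under the substitution, the integrand becomes 23r^2 + 92, so

    ∬_D (23x^2 + 23y^2 + 92) dA = ∫_{0}^{π} ∫_{0}^{3} (23r^2 + 92) · r dr dθ.

Inner integral (in r): ∫_{0}^{3} (23r^2 + 92) · r dr = 3519/4.

Outer integral (in θ): ∫_{0}^{π} (3519/4) dθ = 3519π/4.

Therefore ∬_D (23x^2 + 23y^2 + 92) dA = 3519π/4.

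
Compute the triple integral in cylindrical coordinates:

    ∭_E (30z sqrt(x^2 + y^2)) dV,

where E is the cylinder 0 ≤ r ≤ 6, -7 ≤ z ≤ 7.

In cylindrical coordinates, x = r cos(θ), y = r sin(θ), z = z, and dV = r dr dθ dz.

The integrand becomes 30r z, so

    ∭_E (30z sqrt(x^2 + y^2)) dV = ∫_{0}^{2π} ∫_{0}^{6} ∫_{-7}^{7} (30r z) · r dz dr dθ.

Inner (z): 0.
Middle (r from 0 to 6): 0.
Outer (θ): 0.

Therefore the triple integral equals 0.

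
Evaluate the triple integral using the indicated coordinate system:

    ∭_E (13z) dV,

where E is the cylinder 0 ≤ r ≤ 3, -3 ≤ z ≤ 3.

In cylindrical coordinates, x = r cos(θ), y = r sin(θ), z = z, and dV = r dr dθ dz.

The integrand becomes 13z, so

    ∭_E (13z) dV = ∫_{0}^{2π} ∫_{0}^{3} ∫_{-3}^{3} (13z) · r dz dr dθ.

Inner (z): 0.
Middle (r from 0 to 3): 0.
Outer (θ): 0.

Therefore the triple integral equals 0.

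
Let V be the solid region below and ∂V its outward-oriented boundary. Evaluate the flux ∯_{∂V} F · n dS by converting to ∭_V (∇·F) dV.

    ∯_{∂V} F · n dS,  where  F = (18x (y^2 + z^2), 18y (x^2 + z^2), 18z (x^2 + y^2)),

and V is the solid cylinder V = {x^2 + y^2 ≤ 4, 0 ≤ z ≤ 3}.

By the divergence theorem,

    ∯_{∂V} F · n dS = ∭_V (∇ · F) dV.

Compute the divergence:
    ∇ · F = ∂F_x/∂x + ∂F_y/∂y + ∂F_z/∂z = 18y^2 + 18z^2 + 18x^2 + 18z^2 + 18x^2 + 18y^2 = 36x^2 + 36y^2 + 36z^2.

In cylindrical coordinates, x = r cos(θ), y = r sin(θ), z = z, dV = r dr dθ dz, with 0 ≤ r ≤ 2, 0 ≤ θ ≤ 2π, 0 ≤ z ≤ 3.

The integrand, after substitution and multiplying by the volume element, becomes (36r^2 + 36z^2) · r, so

    ∭_V (∇·F) dV = ∫_0^{2π} ∫_0^{2} ∫_0^{3} (36r^2 + 36z^2) · r dz dr dθ.

Inner (z from 0 to 3): 108r (r^2 + 3).
Middle (r from 0 to 2): 1080.
Outer (θ from 0 to 2π): 2160π.

Therefore ∯_{∂V} F · n dS = 2160π.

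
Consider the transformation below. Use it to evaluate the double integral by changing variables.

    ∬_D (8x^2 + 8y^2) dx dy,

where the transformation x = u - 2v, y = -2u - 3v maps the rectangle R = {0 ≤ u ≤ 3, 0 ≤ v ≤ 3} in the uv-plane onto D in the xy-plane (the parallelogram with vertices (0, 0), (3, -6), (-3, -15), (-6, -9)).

Compute the Jacobian determinant of (x, y) with respect to (u, v):

    ∂(x,y)/∂(u,v) = | 1  -2 | = (1)(-3) - (-2)(-2) = -7.
                   | -2  -3 |

Its absolute value is |J| = 7 (the area scaling factor).

Substituting x = u - 2v, y = -2u - 3v into the integrand,

    8x^2 + 8y^2 → 40u^2 + 64u v + 104v^2,

so the integral becomes

    ∬_R (40u^2 + 64u v + 104v^2) · |J| du dv = ∫_0^3 ∫_0^3 (280u^2 + 448u v + 728v^2) dv du.

Inner (v): 840u^2 + 2016u + 6552.
Outer (u): 36288.

Therefore ∬_D (8x^2 + 8y^2) dx dy = 36288.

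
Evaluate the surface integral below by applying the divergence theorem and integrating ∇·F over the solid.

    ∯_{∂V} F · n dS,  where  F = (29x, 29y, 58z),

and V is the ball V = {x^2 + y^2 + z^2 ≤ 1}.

By the divergence theorem,

    ∯_{∂V} F · n dS = ∭_V (∇ · F) dV.

Compute the divergence:
    ∇ · F = ∂F_x/∂x + ∂F_y/∂y + ∂F_z/∂z = 29 + 29 + 58 = 116.

In spherical coordinates, x = ρ sin(φ) cos(θ), y = ρ sin(φ) sin(θ), z = ρ cos(φ), dV = ρ^2 sin(φ) dρ dφ dθ, with 0 ≤ ρ ≤ 1, 0 ≤ φ ≤ π, 0 ≤ θ ≤ 2π.

The integrand, after substitution and multiplying by the volume element, becomes (116) · ρ^2 sin(φ), so

    ∭_V (∇·F) dV = ∫_0^{2π} ∫_0^{π} ∫_0^{1} (116) · ρ^2 sin(φ) dρ dφ dθ.

Inner (ρ from 0 to 1): 116sin(φ)/3.
Middle (φ from 0 to π): 232/3.
Outer (θ from 0 to 2π): 464π/3.

Therefore ∯_{∂V} F · n dS = 464π/3.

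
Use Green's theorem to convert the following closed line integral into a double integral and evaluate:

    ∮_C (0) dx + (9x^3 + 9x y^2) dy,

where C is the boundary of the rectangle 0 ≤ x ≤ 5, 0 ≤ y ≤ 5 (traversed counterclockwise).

Green's theorem converts the closed line integral into a double integral over the enclosed region D:

    ∮_C P dx + Q dy = ∬_D (∂Q/∂x - ∂P/∂y) dA.

Here P = 0, Q = 9x^3 + 9x y^2, so

    ∂Q/∂x = 27x^2 + 9y^2,    ∂P/∂y = 0,
    ∂Q/∂x - ∂P/∂y = 27x^2 + 9y^2.

D is the region 0 ≤ x ≤ 5, 0 ≤ y ≤ 5. Evaluating the double integral:

    ∬_D (27x^2 + 9y^2) dA = ∫_0^{5} ∫_0^{5} (27x^2 + 9y^2) dy dx.

Inner (y from 0 to 5): 135x^2 + 375.
Outer (x from 0 to 5): 7500.

Therefore ∮_C P dx + Q dy = 7500.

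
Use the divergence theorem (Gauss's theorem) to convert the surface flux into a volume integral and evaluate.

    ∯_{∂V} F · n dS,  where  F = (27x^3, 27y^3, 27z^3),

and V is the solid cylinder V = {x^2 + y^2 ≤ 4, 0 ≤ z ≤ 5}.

By the divergence theorem,

    ∯_{∂V} F · n dS = ∭_V (∇ · F) dV.

Compute the divergence:
    ∇ · F = ∂F_x/∂x + ∂F_y/∂y + ∂F_z/∂z = 81x^2 + 81y^2 + 81z^2.

In cylindrical coordinates, x = r cos(θ), y = r sin(θ), z = z, dV = r dr dθ dz, with 0 ≤ r ≤ 2, 0 ≤ θ ≤ 2π, 0 ≤ z ≤ 5.

The integrand, after substitution and multiplying by the volume element, becomes (81r^2 + 81z^2) · r, so

    ∭_V (∇·F) dV = ∫_0^{2π} ∫_0^{2} ∫_0^{5} (81r^2 + 81z^2) · r dz dr dθ.

Inner (z from 0 to 5): 405r^3 + 3375r.
Middle (r from 0 to 2): 8370.
Outer (θ from 0 to 2π): 16740π.

Therefore ∯_{∂V} F · n dS = 16740π.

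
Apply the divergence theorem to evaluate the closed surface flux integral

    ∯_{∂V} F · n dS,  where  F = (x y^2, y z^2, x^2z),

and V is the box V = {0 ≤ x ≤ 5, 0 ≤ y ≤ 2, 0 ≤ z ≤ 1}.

By the divergence theorem,

    ∯_{∂V} F · n dS = ∭_V (∇ · F) dV.

Compute the divergence:
    ∇ · F = ∂F_x/∂x + ∂F_y/∂y + ∂F_z/∂z = y^2 + z^2 + x^2 = x^2 + y^2 + z^2.

V is a rectangular box, so dV = dx dy dz with 0 ≤ x ≤ 5, 0 ≤ y ≤ 2, 0 ≤ z ≤ 1.

Integrate (x^2 + y^2 + z^2) over V as an iterated integral:

    ∭_V (∇·F) dV = ∫_0^{5} ∫_0^{2} ∫_0^{1} (x^2 + y^2 + z^2) dz dy dx.

Inner (z from 0 to 1): x^2 + y^2 + 1/3.
Middle (y from 0 to 2): 2x^2 + 10/3.
Outer (x from 0 to 5): 100.

Therefore ∯_{∂V} F · n dS = 100.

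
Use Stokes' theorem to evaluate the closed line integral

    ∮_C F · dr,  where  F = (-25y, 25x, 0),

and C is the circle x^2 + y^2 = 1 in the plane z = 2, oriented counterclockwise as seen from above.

Let S be the flat disk x^2 + y^2 ≤ 1 in the plane z = 2, with upward unit normal n̂ = ẑ. By Stokes' theorem,

    ∮_C F · dr = ∬_S (∇ × F) · n̂ dS = ∬_D (curl F)_z dA,

where D is the disk x^2 + y^2 ≤ 1.

Compute the curl of F = (-25y, 25x, 0):
    (∇ × F)_x = ∂F_z/∂y - ∂F_y/∂z = 0,
    (∇ × F)_y = ∂F_x/∂z - ∂F_z/∂x = 0,
    (∇ × F)_z = ∂F_y/∂x - ∂F_x/∂y = 50.

On z = 2, (curl F)_z = 50.

Convert to polar (x = r cos θ, y = r sin θ, dA = r dr dθ); the integrand becomes 50, so

    ∬_D (curl F)_z dA = ∫_0^{2π} ∫_0^{1} (50) · r dr dθ.

Inner (r from 0 to 1): 25.
Outer (θ from 0 to 2π): 50π.

Therefore ∮_C F · dr = 50π.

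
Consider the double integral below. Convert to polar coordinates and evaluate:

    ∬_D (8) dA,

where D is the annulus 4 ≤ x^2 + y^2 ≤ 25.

The region D is 2 ≤ r ≤ 5, 0 ≤ θ ≤ 2π in polar coordinates, where x = r cos(θ), y = r sin(θ), and dA = r dr dθ.

Under the substitution, the integrand becomes 8, so

    ∬_D (8) dA = ∫_{0}^{2π} ∫_{2}^{5} (8) · r dr dθ.

Inner integral (in r): ∫_{2}^{5} (8) · r dr = 84.

Outer integral (in θ): ∫_{0}^{2π} (84) dθ = 168π.

Therefore ∬_D (8) dA = 168π.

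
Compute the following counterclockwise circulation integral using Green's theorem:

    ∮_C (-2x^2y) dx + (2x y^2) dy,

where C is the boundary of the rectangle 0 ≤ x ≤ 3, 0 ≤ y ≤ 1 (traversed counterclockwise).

Green's theorem converts the closed line integral into a double integral over the enclosed region D:

    ∮_C P dx + Q dy = ∬_D (∂Q/∂x - ∂P/∂y) dA.

Here P = -2x^2y, Q = 2x y^2, so

    ∂Q/∂x = 2y^2,    ∂P/∂y = -2x^2,
    ∂Q/∂x - ∂P/∂y = 2x^2 + 2y^2.

D is the region 0 ≤ x ≤ 3, 0 ≤ y ≤ 1. Evaluating the double integral:

    ∬_D (2x^2 + 2y^2) dA = ∫_0^{3} ∫_0^{1} (2x^2 + 2y^2) dy dx.

Inner (y from 0 to 1): 2x^2 + 2/3.
Outer (x from 0 to 3): 20.

Therefore ∮_C P dx + Q dy = 20.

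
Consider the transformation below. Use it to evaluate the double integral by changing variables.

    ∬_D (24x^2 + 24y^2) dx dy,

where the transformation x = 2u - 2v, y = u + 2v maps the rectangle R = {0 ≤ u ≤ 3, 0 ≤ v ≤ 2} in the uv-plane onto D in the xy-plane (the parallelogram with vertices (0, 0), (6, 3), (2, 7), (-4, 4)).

Compute the Jacobian determinant of (x, y) with respect to (u, v):

    ∂(x,y)/∂(u,v) = | 2  -2 | = (2)(2) - (-2)(1) = 6.
                   | 1  2 |

Its absolute value is |J| = 6 (the area scaling factor).

Substituting x = 2u - 2v, y = u + 2v into the integrand,

    24x^2 + 24y^2 → 120u^2 - 96u v + 192v^2,

so the integral becomes

    ∬_R (120u^2 - 96u v + 192v^2) · |J| du dv = ∫_0^3 ∫_0^2 (720u^2 - 576u v + 1152v^2) dv du.

Inner (v): 1440u^2 - 1152u + 3072.
Outer (u): 16992.

Therefore ∬_D (24x^2 + 24y^2) dx dy = 16992.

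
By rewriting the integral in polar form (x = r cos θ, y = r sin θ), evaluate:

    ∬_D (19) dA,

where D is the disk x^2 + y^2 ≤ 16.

The region D is 0 ≤ r ≤ 4, 0 ≤ θ ≤ 2π in polar coordinates, where x = r cos(θ), y = r sin(θ), and dA = r dr dθ.

Under the substitution, the integrand becomes 19, so

    ∬_D (19) dA = ∫_{0}^{2π} ∫_{0}^{4} (19) · r dr dθ.

Inner integral (in r): ∫_{0}^{4} (19) · r dr = 152.

Outer integral (in θ): ∫_{0}^{2π} (152) dθ = 304π.

Therefore ∬_D (19) dA = 304π.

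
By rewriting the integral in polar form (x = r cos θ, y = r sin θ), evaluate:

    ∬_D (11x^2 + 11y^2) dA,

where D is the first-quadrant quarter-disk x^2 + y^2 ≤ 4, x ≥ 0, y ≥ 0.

The region D is 0 ≤ r ≤ 2, 0 ≤ θ ≤ π/2 in polar coordinates, where x = r cos(θ), y = r sin(θ), and dA = r dr dθ.

Under the substitution, the integrand becomes 11r^2, so

    ∬_D (11x^2 + 11y^2) dA = ∫_{0}^{π/2} ∫_{0}^{2} (11r^2) · r dr dθ.

Inner integral (in r): ∫_{0}^{2} (11r^2) · r dr = 44.

Outer integral (in θ): ∫_{0}^{π/2} (44) dθ = 22π.

Therefore ∬_D (11x^2 + 11y^2) dA = 22π.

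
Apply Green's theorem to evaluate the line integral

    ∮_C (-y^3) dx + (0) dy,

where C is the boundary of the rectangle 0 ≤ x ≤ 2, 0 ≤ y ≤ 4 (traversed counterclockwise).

Green's theorem converts the closed line integral into a double integral over the enclosed region D:

    ∮_C P dx + Q dy = ∬_D (∂Q/∂x - ∂P/∂y) dA.

Here P = -y^3, Q = 0, so

    ∂Q/∂x = 0,    ∂P/∂y = -3y^2,
    ∂Q/∂x - ∂P/∂y = 3y^2.

D is the region 0 ≤ x ≤ 2, 0 ≤ y ≤ 4. Evaluating the double integral:

    ∬_D (3y^2) dA = ∫_0^{2} ∫_0^{4} (3y^2) dy dx.

Inner (y from 0 to 4): 64.
Outer (x from 0 to 2): 128.

Therefore ∮_C P dx + Q dy = 128.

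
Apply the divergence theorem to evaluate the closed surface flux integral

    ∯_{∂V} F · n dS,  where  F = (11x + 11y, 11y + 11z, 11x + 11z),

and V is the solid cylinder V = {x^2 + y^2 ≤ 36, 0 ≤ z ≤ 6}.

By the divergence theorem,

    ∯_{∂V} F · n dS = ∭_V (∇ · F) dV.

Compute the divergence:
    ∇ · F = ∂F_x/∂x + ∂F_y/∂y + ∂F_z/∂z = 11 + 11 + 11 = 33.

In cylindrical coordinates, x = r cos(θ), y = r sin(θ), z = z, dV = r dr dθ dz, with 0 ≤ r ≤ 6, 0 ≤ θ ≤ 2π, 0 ≤ z ≤ 6.

The integrand, after substitution and multiplying by the volume element, becomes (33) · r, so

    ∭_V (∇·F) dV = ∫_0^{2π} ∫_0^{6} ∫_0^{6} (33) · r dz dr dθ.

Inner (z from 0 to 6): 198r.
Middle (r from 0 to 6): 3564.
Outer (θ from 0 to 2π): 7128π.

Therefore ∯_{∂V} F · n dS = 7128π.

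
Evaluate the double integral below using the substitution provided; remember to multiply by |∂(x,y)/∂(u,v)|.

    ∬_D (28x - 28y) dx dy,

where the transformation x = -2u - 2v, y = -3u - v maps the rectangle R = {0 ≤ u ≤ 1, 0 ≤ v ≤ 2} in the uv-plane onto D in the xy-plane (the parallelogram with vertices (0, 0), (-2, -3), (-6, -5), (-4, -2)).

Compute the Jacobian determinant of (x, y) with respect to (u, v):

    ∂(x,y)/∂(u,v) = | -2  -2 | = (-2)(-1) - (-2)(-3) = -4.
                   | -3  -1 |

Its absolute value is |J| = 4 (the area scaling factor).

Substituting x = -2u - 2v, y = -3u - v into the integrand,

    28x - 28y → 28u - 28v,

so the integral becomes

    ∬_R (28u - 28v) · |J| du dv = ∫_0^1 ∫_0^2 (112u - 112v) dv du.

Inner (v): 224u - 224.
Outer (u): -112.

Therefore ∬_D (28x - 28y) dx dy = -112.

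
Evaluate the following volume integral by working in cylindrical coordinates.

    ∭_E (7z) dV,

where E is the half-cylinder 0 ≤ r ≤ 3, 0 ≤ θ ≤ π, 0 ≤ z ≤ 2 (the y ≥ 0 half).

In cylindrical coordinates, x = r cos(θ), y = r sin(θ), z = z, and dV = r dr dθ dz.

The integrand becomes 7z, so

    ∭_E (7z) dV = ∫_{0}^{π} ∫_{0}^{3} ∫_{0}^{2} (7z) · r dz dr dθ.

Inner (z): 14r.
Middle (r from 0 to 3): 63.
Outer (θ): 63π.

Therefore the triple integral equals 63π.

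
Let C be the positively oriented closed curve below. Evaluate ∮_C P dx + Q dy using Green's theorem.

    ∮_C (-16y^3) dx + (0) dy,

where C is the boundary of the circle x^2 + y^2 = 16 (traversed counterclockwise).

Green's theorem converts the closed line integral into a double integral over the enclosed region D:

    ∮_C P dx + Q dy = ∬_D (∂Q/∂x - ∂P/∂y) dA.

Here P = -16y^3, Q = 0, so

    ∂Q/∂x = 0,    ∂P/∂y = -48y^2,
    ∂Q/∂x - ∂P/∂y = 48y^2.

D is the region x^2 + y^2 ≤ 16. Evaluating the double integral:

In polar coordinates (x = r cos θ, y = r sin θ, dA = r dr dθ) the integrand becomes 48r^2sin(θ)^2, so

    ∬_D (48y^2) dA = ∫_0^{2π} ∫_0^{4} (48r^2sin(θ)^2) · r dr dθ.

Inner (r from 0 to 4): 3072sin(θ)^2.
Outer (θ from 0 to 2π): 3072π.

Therefore ∮_C P dx + Q dy = 3072π.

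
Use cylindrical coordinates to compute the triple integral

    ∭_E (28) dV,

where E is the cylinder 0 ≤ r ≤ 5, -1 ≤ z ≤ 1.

In cylindrical coordinates, x = r cos(θ), y = r sin(θ), z = z, and dV = r dr dθ dz.

The integrand becomes 28, so

    ∭_E (28) dV = ∫_{0}^{2π} ∫_{0}^{5} ∫_{-1}^{1} (28) · r dz dr dθ.

Inner (z): 56r.
Middle (r from 0 to 5): 700.
Outer (θ): 1400π.

Therefore the triple integral equals 1400π.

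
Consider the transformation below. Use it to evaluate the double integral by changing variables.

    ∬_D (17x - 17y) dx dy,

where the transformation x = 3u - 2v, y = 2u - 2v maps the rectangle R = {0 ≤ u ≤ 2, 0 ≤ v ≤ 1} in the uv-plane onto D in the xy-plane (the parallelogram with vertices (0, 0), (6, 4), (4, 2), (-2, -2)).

Compute the Jacobian determinant of (x, y) with respect to (u, v):

    ∂(x,y)/∂(u,v) = | 3  -2 | = (3)(-2) - (-2)(2) = -2.
                   | 2  -2 |

Its absolute value is |J| = 2 (the area scaling factor).

Substituting x = 3u - 2v, y = 2u - 2v into the integrand,

    17x - 17y → 17u,

so the integral becomes

    ∬_R (17u) · |J| du dv = ∫_0^2 ∫_0^1 (34u) dv du.

Inner (v): 34u.
Outer (u): 68.

Therefore ∬_D (17x - 17y) dx dy = 68.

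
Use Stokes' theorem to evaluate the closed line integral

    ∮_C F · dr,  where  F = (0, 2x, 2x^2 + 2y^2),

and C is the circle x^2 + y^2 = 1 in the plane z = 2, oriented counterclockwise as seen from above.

Let S be the flat disk x^2 + y^2 ≤ 1 in the plane z = 2, with upward unit normal n̂ = ẑ. By Stokes' theorem,

    ∮_C F · dr = ∬_S (∇ × F) · n̂ dS = ∬_D (curl F)_z dA,

where D is the disk x^2 + y^2 ≤ 1.

Compute the curl of F = (0, 2x, 2x^2 + 2y^2):
    (∇ × F)_x = ∂F_z/∂y - ∂F_y/∂z = 4y,
    (∇ × F)_y = ∂F_x/∂z - ∂F_z/∂x = -4x,
    (∇ × F)_z = ∂F_y/∂x - ∂F_x/∂y = 2.

On z = 2, (curl F)_z = 2.

Convert to polar (x = r cos θ, y = r sin θ, dA = r dr dθ); the integrand becomes 2, so

    ∬_D (curl F)_z dA = ∫_0^{2π} ∫_0^{1} (2) · r dr dθ.

Inner (r from 0 to 1): 1.
Outer (θ from 0 to 2π): 2π.

Therefore ∮_C F · dr = 2π.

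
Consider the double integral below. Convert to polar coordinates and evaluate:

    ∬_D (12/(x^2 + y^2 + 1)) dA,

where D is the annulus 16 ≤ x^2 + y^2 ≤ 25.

The region D is 4 ≤ r ≤ 5, 0 ≤ θ ≤ 2π in polar coordinates, where x = r cos(θ), y = r sin(θ), and dA = r dr dθ.

Under the substitution, the integrand becomes 12/(r^2 + 1), so

    ∬_D (12/(x^2 + y^2 + 1)) dA = ∫_{0}^{2π} ∫_{4}^{5} (12/(r^2 + 1)) · r dr dθ.

Inner integral (in r): ∫_{4}^{5} (12/(r^2 + 1)) · r dr = log(308915776/24137569).

Outer integral (in θ): ∫_{0}^{2π} (log(308915776/24137569)) dθ = log((308915776/24137569)^(2π)).

Therefore ∬_D (12/(x^2 + y^2 + 1)) dA = log((308915776/24137569)^(2π)).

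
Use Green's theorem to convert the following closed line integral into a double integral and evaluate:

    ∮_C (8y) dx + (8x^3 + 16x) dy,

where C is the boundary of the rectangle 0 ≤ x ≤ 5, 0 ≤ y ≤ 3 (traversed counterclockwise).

Green's theorem converts the closed line integral into a double integral over the enclosed region D:

    ∮_C P dx + Q dy = ∬_D (∂Q/∂x - ∂P/∂y) dA.

Here P = 8y, Q = 8x^3 + 16x, so

    ∂Q/∂x = 24x^2 + 16,    ∂P/∂y = 8,
    ∂Q/∂x - ∂P/∂y = 24x^2 + 8.

D is the region 0 ≤ x ≤ 5, 0 ≤ y ≤ 3. Evaluating the double integral:

    ∬_D (24x^2 + 8) dA = ∫_0^{5} ∫_0^{3} (24x^2 + 8) dy dx.

Inner (y from 0 to 3): 72x^2 + 24.
Outer (x from 0 to 5): 3120.

Therefore ∮_C P dx + Q dy = 3120.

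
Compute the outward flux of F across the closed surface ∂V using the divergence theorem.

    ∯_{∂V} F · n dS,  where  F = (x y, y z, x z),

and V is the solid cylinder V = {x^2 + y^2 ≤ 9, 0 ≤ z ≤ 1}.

By the divergence theorem,

    ∯_{∂V} F · n dS = ∭_V (∇ · F) dV.

Compute the divergence:
    ∇ · F = ∂F_x/∂x + ∂F_y/∂y + ∂F_z/∂z = y + z + x = x + y + z.

In cylindrical coordinates, x = r cos(θ), y = r sin(θ), z = z, dV = r dr dθ dz, with 0 ≤ r ≤ 3, 0 ≤ θ ≤ 2π, 0 ≤ z ≤ 1.

The integrand, after substitution and multiplying by the volume element, becomes (sqrt(2)r sin(θ + π/4) + z) · r, so

    ∭_V (∇·F) dV = ∫_0^{2π} ∫_0^{3} ∫_0^{1} (sqrt(2)r sin(θ + π/4) + z) · r dz dr dθ.

Inner (z from 0 to 1): r (sqrt(2)r sin(θ + π/4) + 1/2).
Middle (r from 0 to 3): 9sqrt(2)sin(θ + π/4) + 9/4.
Outer (θ from 0 to 2π): 9π/2.

Therefore ∯_{∂V} F · n dS = 9π/2.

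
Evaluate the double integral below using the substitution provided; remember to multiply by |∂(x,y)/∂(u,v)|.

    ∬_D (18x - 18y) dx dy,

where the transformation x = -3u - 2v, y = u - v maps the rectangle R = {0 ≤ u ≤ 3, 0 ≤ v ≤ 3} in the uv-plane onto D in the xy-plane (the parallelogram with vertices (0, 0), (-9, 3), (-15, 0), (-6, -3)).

Compute the Jacobian determinant of (x, y) with respect to (u, v):

    ∂(x,y)/∂(u,v) = | -3  -2 | = (-3)(-1) - (-2)(1) = 5.
                   | 1  -1 |

Its absolute value is |J| = 5 (the area scaling factor).

Substituting x = -3u - 2v, y = u - v into the integrand,

    18x - 18y → -72u - 18v,

so the integral becomes

    ∬_R (-72u - 18v) · |J| du dv = ∫_0^3 ∫_0^3 (-360u - 90v) dv du.

Inner (v): -1080u - 405.
Outer (u): -6075.

Therefore ∬_D (18x - 18y) dx dy = -6075.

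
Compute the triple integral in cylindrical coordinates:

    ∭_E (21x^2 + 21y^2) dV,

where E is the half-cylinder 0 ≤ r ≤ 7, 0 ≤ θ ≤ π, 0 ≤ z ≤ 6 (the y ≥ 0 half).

In cylindrical coordinates, x = r cos(θ), y = r sin(θ), z = z, and dV = r dr dθ dz.

The integrand becomes 21r^2, so

    ∭_E (21x^2 + 21y^2) dV = ∫_{0}^{π} ∫_{0}^{7} ∫_{0}^{6} (21r^2) · r dz dr dθ.

Inner (z): 126r^3.
Middle (r from 0 to 7): 151263/2.
Outer (θ): 151263π/2.

Therefore the triple integral equals 151263π/2.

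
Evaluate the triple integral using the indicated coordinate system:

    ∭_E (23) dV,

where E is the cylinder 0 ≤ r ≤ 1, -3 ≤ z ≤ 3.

In cylindrical coordinates, x = r cos(θ), y = r sin(θ), z = z, and dV = r dr dθ dz.

The integrand becomes 23, so

    ∭_E (23) dV = ∫_{0}^{2π} ∫_{0}^{1} ∫_{-3}^{3} (23) · r dz dr dθ.

Inner (z): 138r.
Middle (r from 0 to 1): 69.
Outer (θ): 138π.

Therefore the triple integral equals 138π.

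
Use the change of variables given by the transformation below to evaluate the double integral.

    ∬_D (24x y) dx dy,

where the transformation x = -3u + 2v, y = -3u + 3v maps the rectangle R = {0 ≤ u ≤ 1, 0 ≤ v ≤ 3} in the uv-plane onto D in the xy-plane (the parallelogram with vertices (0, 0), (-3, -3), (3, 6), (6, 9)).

Compute the Jacobian determinant of (x, y) with respect to (u, v):

    ∂(x,y)/∂(u,v) = | -3  2 | = (-3)(3) - (2)(-3) = -3.
                   | -3  3 |

Its absolute value is |J| = 3 (the area scaling factor).

Substituting x = -3u + 2v, y = -3u + 3v into the integrand,

    24x y → 216u^2 - 360u v + 144v^2,

so the integral becomes

    ∬_R (216u^2 - 360u v + 144v^2) · |J| du dv = ∫_0^1 ∫_0^3 (648u^2 - 1080u v + 432v^2) dv du.

Inner (v): 1944u^2 - 4860u + 3888.
Outer (u): 2106.

Therefore ∬_D (24x y) dx dy = 2106.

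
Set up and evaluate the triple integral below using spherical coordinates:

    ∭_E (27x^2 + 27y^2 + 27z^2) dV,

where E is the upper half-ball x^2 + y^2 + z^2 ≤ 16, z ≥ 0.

In spherical coordinates, x = ρ sin(φ) cos(θ), y = ρ sin(φ) sin(θ), z = ρ cos(φ), and dV = ρ^2 sin(φ) dρ dφ dθ.

The integrand becomes 27ρ^2, so

    ∭_E (27x^2 + 27y^2 + 27z^2) dV = ∫_{0}^{2π} ∫_{0}^{π/2} ∫_{0}^{4} (27ρ^2) · ρ^2 sin(φ) dρ dφ dθ.

Inner (ρ): 27648sin(φ)/5.
Middle (φ): 27648/5.
Outer (θ): 55296π/5.

Therefore the triple integral equals 55296π/5.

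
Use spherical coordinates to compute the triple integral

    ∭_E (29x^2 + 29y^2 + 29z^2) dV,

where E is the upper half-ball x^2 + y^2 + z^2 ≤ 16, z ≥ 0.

In spherical coordinates, x = ρ sin(φ) cos(θ), y = ρ sin(φ) sin(θ), z = ρ cos(φ), and dV = ρ^2 sin(φ) dρ dφ dθ.

The integrand becomes 29ρ^2, so

    ∭_E (29x^2 + 29y^2 + 29z^2) dV = ∫_{0}^{2π} ∫_{0}^{π/2} ∫_{0}^{4} (29ρ^2) · ρ^2 sin(φ) dρ dφ dθ.

Inner (ρ): 29696sin(φ)/5.
Middle (φ): 29696/5.
Outer (θ): 59392π/5.

Therefore the triple integral equals 59392π/5.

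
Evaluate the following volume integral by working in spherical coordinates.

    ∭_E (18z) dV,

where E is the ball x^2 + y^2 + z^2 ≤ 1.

In spherical coordinates, x = ρ sin(φ) cos(θ), y = ρ sin(φ) sin(θ), z = ρ cos(φ), and dV = ρ^2 sin(φ) dρ dφ dθ.

The integrand becomes 18ρ cos(φ), so

    ∭_E (18z) dV = ∫_{0}^{2π} ∫_{0}^{π} ∫_{0}^{1} (18ρ cos(φ)) · ρ^2 sin(φ) dρ dφ dθ.

Inner (ρ): 9sin(2φ)/4.
Middle (φ): 0.
Outer (θ): 0.

Therefore the triple integral equals 0.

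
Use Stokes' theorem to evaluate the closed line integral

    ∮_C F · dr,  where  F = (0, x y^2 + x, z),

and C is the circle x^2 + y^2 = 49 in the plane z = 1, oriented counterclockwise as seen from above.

Let S be the flat disk x^2 + y^2 ≤ 49 in the plane z = 1, with upward unit normal n̂ = ẑ. By Stokes' theorem,

    ∮_C F · dr = ∬_S (∇ × F) · n̂ dS = ∬_D (curl F)_z dA,

where D is the disk x^2 + y^2 ≤ 49.

Compute the curl of F = (0, x y^2 + x, z):
    (∇ × F)_x = ∂F_z/∂y - ∂F_y/∂z = 0,
    (∇ × F)_y = ∂F_x/∂z - ∂F_z/∂x = 0,
    (∇ × F)_z = ∂F_y/∂x - ∂F_x/∂y = y^2 + 1.

On z = 1, (curl F)_z = y^2 + 1.

Convert to polar (x = r cos θ, y = r sin θ, dA = r dr dθ); the integrand becomes r^2sin(θ)^2 + 1, so

    ∬_D (curl F)_z dA = ∫_0^{2π} ∫_0^{7} (r^2sin(θ)^2 + 1) · r dr dθ.

Inner (r from 0 to 7): 2401sin(θ)^2/4 + 49/2.
Outer (θ from 0 to 2π): 2597π/4.

Therefore ∮_C F · dr = 2597π/4.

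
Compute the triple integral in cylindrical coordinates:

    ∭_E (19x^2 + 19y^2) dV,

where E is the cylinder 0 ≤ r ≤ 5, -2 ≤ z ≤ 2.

In cylindrical coordinates, x = r cos(θ), y = r sin(θ), z = z, and dV = r dr dθ dz.

The integrand becomes 19r^2, so

    ∭_E (19x^2 + 19y^2) dV = ∫_{0}^{2π} ∫_{0}^{5} ∫_{-2}^{2} (19r^2) · r dz dr dθ.

Inner (z): 76r^3.
Middle (r from 0 to 5): 11875.
Outer (θ): 23750π.

Therefore the triple integral equals 23750π.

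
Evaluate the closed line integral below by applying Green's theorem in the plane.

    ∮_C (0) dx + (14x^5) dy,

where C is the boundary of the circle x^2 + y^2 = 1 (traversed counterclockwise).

Green's theorem converts the closed line integral into a double integral over the enclosed region D:

    ∮_C P dx + Q dy = ∬_D (∂Q/∂x - ∂P/∂y) dA.

Here P = 0, Q = 14x^5, so

    ∂Q/∂x = 70x^4,    ∂P/∂y = 0,
    ∂Q/∂x - ∂P/∂y = 70x^4.

D is the region x^2 + y^2 ≤ 1. Evaluating the double integral:

In polar coordinates (x = r cos θ, y = r sin θ, dA = r dr dθ) the integrand becomes 70r^4cos(θ)^4, so

    ∬_D (70x^4) dA = ∫_0^{2π} ∫_0^{1} (70r^4cos(θ)^4) · r dr dθ.

Inner (r from 0 to 1): 35cos(θ)^4/3.
Outer (θ from 0 to 2π): 35π/4.

Therefore ∮_C P dx + Q dy = 35π/4.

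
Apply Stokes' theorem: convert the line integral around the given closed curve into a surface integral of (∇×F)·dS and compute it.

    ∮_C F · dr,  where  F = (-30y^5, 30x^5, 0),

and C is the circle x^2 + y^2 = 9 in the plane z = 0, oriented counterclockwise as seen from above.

Let S be the flat disk x^2 + y^2 ≤ 9 in the plane z = 0, with upward unit normal n̂ = ẑ. By Stokes' theorem,

    ∮_C F · dr = ∬_S (∇ × F) · n̂ dS = ∬_D (curl F)_z dA,

where D is the disk x^2 + y^2 ≤ 9.

Compute the curl of F = (-30y^5, 30x^5, 0):
    (∇ × F)_x = ∂F_z/∂y - ∂F_y/∂z = 0,
    (∇ × F)_y = ∂F_x/∂z - ∂F_z/∂x = 0,
    (∇ × F)_z = ∂F_y/∂x - ∂F_x/∂y = 150x^4 + 150y^4.

On z = 0, (curl F)_z = 150x^4 + 150y^4.

Convert to polar (x = r cos θ, y = r sin θ, dA = r dr dθ); the integrand becomes 150r^4(sin(θ)^4 + cos(θ)^4), so

    ∬_D (curl F)_z dA = ∫_0^{2π} ∫_0^{3} (150r^4(sin(θ)^4 + cos(θ)^4)) · r dr dθ.

Inner (r from 0 to 3): 18225sin(θ)^4 + 18225cos(θ)^4.
Outer (θ from 0 to 2π): 54675π/2.

Therefore ∮_C F · dr = 54675π/2.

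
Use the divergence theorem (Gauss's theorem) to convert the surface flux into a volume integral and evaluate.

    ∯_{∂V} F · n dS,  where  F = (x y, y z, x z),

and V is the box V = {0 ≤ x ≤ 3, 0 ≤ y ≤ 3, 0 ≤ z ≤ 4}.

By the divergence theorem,

    ∯_{∂V} F · n dS = ∭_V (∇ · F) dV.

Compute the divergence:
    ∇ · F = ∂F_x/∂x + ∂F_y/∂y + ∂F_z/∂z = y + z + x = x + y + z.

V is a rectangular box, so dV = dx dy dz with 0 ≤ x ≤ 3, 0 ≤ y ≤ 3, 0 ≤ z ≤ 4.

Integrate (x + y + z) over V as an iterated integral:

    ∭_V (∇·F) dV = ∫_0^{3} ∫_0^{3} ∫_0^{4} (x + y + z) dz dy dx.

Inner (z from 0 to 4): 4x + 4y + 8.
Middle (y from 0 to 3): 12x + 42.
Outer (x from 0 to 3): 180.

Therefore ∯_{∂V} F · n dS = 180.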